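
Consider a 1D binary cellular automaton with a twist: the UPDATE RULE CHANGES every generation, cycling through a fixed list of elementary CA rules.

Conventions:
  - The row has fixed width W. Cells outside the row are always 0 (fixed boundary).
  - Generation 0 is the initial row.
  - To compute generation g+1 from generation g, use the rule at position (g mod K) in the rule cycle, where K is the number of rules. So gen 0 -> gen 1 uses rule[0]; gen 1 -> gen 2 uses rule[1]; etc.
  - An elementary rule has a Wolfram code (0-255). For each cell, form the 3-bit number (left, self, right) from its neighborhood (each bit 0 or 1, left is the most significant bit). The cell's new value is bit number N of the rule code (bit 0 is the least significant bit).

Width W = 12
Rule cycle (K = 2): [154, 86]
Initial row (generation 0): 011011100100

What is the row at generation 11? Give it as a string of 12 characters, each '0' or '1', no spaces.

Answer: 101110001110

Derivation:
Gen 0: 011011100100
Gen 1 (rule 154): 110011011010
Gen 2 (rule 86): 011101001011
Gen 3 (rule 154): 111000110010
Gen 4 (rule 86): 001101011111
Gen 5 (rule 154): 011000011110
Gen 6 (rule 86): 101100100011
Gen 7 (rule 154): 001011010110
Gen 8 (rule 86): 011001010011
Gen 9 (rule 154): 110110001110
Gen 10 (rule 86): 010011010011
Gen 11 (rule 154): 101110001110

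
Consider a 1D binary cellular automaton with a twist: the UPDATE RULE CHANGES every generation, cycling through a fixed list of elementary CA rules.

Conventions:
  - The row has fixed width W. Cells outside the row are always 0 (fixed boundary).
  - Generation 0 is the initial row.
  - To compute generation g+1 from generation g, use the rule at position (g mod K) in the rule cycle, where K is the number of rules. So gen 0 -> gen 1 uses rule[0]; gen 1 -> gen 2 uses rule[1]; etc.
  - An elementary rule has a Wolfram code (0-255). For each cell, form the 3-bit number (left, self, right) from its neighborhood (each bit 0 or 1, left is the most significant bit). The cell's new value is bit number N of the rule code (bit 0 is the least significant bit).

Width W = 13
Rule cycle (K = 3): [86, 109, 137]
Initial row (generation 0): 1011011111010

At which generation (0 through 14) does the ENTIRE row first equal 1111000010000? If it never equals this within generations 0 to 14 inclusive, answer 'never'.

Gen 0: 1011011111010
Gen 1 (rule 86): 1001000001011
Gen 2 (rule 109): 1001011101111
Gen 3 (rule 137): 0000011001110
Gen 4 (rule 86): 0000101110011
Gen 5 (rule 109): 1110111010011
Gen 6 (rule 137): 1100110000010
Gen 7 (rule 86): 0111011000111
Gen 8 (rule 109): 0101111010101
Gen 9 (rule 137): 0001110000000
Gen 10 (rule 86): 0010011000000
Gen 11 (rule 109): 1010011011111
Gen 12 (rule 137): 0000010011110
Gen 13 (rule 86): 0000111100011
Gen 14 (rule 109): 1110100101011

Answer: never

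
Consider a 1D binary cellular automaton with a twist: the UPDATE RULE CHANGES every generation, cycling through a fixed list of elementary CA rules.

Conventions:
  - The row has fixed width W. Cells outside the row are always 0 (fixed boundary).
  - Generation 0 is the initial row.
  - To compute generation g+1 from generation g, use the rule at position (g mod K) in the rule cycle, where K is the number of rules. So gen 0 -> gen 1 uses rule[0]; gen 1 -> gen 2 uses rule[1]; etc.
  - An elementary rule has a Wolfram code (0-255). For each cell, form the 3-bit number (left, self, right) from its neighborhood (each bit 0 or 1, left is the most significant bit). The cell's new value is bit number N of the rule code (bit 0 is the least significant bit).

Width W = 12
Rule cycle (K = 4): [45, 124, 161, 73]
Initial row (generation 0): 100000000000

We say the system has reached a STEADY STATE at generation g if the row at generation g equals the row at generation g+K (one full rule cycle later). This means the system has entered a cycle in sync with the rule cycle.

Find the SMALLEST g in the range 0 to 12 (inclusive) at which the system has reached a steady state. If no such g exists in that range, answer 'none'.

Answer: none

Derivation:
Gen 0: 100000000000
Gen 1 (rule 45): 101111111111
Gen 2 (rule 124): 111000000001
Gen 3 (rule 161): 010011111100
Gen 4 (rule 73): 000010000101
Gen 5 (rule 45): 111010110111
Gen 6 (rule 124): 101111111101
Gen 7 (rule 161): 010111111010
Gen 8 (rule 73): 000100001000
Gen 9 (rule 45): 110101101011
Gen 10 (rule 124): 111111111111
Gen 11 (rule 161): 011111111110
Gen 12 (rule 73): 010000000010
Gen 13 (rule 45): 010111111010
Gen 14 (rule 124): 011100001111
Gen 15 (rule 161): 001001100110
Gen 16 (rule 73): 100001100110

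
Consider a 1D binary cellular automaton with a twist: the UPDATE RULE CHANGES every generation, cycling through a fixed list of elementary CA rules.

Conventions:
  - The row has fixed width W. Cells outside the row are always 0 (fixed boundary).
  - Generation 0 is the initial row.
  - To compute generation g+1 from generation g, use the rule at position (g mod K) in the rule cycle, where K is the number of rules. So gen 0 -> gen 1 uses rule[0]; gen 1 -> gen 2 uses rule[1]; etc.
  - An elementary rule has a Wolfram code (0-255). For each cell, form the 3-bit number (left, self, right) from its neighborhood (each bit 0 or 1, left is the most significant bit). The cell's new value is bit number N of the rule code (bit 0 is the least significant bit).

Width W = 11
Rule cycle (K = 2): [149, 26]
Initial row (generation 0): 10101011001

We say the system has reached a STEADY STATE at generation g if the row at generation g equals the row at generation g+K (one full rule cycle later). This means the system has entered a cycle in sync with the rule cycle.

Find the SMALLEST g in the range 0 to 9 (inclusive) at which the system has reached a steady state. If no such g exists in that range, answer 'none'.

Gen 0: 10101011001
Gen 1 (rule 149): 10101000101
Gen 2 (rule 26): 00000101000
Gen 3 (rule 149): 11110101111
Gen 4 (rule 26): 10000001000
Gen 5 (rule 149): 11111101111
Gen 6 (rule 26): 10000001000
Gen 7 (rule 149): 11111101111
Gen 8 (rule 26): 10000001000
Gen 9 (rule 149): 11111101111
Gen 10 (rule 26): 10000001000
Gen 11 (rule 149): 11111101111

Answer: 4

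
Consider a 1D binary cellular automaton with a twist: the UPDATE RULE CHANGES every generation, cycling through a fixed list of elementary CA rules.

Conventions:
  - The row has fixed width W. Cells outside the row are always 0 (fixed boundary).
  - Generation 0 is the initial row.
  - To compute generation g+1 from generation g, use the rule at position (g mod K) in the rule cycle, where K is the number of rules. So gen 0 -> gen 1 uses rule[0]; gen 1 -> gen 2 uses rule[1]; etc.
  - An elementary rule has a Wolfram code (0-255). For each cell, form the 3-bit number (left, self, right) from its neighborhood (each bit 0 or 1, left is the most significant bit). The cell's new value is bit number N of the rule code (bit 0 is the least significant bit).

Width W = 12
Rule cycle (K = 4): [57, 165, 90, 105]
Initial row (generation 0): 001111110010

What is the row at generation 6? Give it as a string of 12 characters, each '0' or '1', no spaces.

Gen 0: 001111110010
Gen 1 (rule 57): 101000001001
Gen 2 (rule 165): 111011101001
Gen 3 (rule 90): 101010100110
Gen 4 (rule 105): 010101000110
Gen 5 (rule 57): 001010110101
Gen 6 (rule 165): 101111001111

Answer: 101111001111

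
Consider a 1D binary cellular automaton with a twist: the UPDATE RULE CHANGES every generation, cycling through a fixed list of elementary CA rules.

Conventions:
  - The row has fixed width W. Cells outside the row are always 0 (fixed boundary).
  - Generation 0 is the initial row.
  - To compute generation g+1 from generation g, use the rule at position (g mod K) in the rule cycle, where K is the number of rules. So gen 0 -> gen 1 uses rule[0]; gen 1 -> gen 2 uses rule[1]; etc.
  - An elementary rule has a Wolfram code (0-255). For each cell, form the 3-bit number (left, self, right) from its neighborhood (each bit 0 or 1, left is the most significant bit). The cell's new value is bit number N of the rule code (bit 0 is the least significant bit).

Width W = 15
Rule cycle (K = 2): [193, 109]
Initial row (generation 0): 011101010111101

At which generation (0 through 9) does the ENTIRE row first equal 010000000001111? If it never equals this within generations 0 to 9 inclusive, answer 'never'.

Answer: 5

Derivation:
Gen 0: 011101010111101
Gen 1 (rule 193): 001100000011100
Gen 2 (rule 109): 101101111010101
Gen 3 (rule 193): 000100111000000
Gen 4 (rule 109): 110100101011111
Gen 5 (rule 193): 010000000001111
Gen 6 (rule 109): 010111111101001
Gen 7 (rule 193): 000011111100000
Gen 8 (rule 109): 111010000101111
Gen 9 (rule 193): 011000110000111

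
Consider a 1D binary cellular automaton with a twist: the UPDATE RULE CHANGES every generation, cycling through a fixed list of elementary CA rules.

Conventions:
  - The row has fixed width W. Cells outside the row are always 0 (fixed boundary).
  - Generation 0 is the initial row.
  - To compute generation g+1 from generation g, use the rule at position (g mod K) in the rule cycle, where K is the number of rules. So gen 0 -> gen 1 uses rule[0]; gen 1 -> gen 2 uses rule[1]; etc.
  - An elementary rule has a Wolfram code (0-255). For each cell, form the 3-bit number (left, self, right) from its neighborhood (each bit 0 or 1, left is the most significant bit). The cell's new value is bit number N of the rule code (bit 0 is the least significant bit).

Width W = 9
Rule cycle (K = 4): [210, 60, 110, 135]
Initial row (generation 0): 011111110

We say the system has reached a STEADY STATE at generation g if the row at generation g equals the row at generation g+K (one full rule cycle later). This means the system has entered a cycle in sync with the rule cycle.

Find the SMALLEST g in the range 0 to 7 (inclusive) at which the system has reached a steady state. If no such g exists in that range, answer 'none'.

Answer: none

Derivation:
Gen 0: 011111110
Gen 1 (rule 210): 101111111
Gen 2 (rule 60): 111000000
Gen 3 (rule 110): 101000000
Gen 4 (rule 135): 101011111
Gen 5 (rule 210): 000001111
Gen 6 (rule 60): 000001000
Gen 7 (rule 110): 000011000
Gen 8 (rule 135): 111100011
Gen 9 (rule 210): 011110101
Gen 10 (rule 60): 010001111
Gen 11 (rule 110): 110011001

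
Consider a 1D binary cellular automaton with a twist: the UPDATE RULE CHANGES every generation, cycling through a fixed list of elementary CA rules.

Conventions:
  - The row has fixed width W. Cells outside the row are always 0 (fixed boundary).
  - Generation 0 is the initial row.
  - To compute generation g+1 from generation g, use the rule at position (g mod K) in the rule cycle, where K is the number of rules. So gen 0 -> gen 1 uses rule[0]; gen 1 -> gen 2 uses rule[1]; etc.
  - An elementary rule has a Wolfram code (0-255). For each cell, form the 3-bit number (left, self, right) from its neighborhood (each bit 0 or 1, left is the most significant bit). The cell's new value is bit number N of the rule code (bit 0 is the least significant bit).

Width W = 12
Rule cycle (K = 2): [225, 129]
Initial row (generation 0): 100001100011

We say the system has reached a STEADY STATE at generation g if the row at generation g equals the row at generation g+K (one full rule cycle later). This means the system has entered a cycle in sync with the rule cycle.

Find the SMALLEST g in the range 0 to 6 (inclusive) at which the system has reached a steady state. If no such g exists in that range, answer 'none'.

Gen 0: 100001100011
Gen 1 (rule 225): 001100101001
Gen 2 (rule 129): 100000000000
Gen 3 (rule 225): 001111111111
Gen 4 (rule 129): 100111111110
Gen 5 (rule 225): 000011111110
Gen 6 (rule 129): 111001111100
Gen 7 (rule 225): 011000111101
Gen 8 (rule 129): 000010011000

Answer: none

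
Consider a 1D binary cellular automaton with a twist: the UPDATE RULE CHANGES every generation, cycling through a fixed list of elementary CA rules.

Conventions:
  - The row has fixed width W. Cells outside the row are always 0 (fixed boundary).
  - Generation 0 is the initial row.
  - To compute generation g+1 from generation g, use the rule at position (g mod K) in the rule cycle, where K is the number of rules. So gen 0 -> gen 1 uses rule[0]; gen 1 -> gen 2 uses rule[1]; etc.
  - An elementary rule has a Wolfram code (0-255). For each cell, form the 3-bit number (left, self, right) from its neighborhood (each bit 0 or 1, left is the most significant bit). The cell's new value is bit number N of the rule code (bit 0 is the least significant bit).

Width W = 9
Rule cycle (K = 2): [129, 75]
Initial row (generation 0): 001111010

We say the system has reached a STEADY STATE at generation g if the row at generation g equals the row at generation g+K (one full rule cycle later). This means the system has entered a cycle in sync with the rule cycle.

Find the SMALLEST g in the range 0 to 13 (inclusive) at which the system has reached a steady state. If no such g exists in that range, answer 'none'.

Gen 0: 001111010
Gen 1 (rule 129): 100110000
Gen 2 (rule 75): 001110111
Gen 3 (rule 129): 100100010
Gen 4 (rule 75): 001001100
Gen 5 (rule 129): 100000001
Gen 6 (rule 75): 001111110
Gen 7 (rule 129): 100111100
Gen 8 (rule 75): 001100101
Gen 9 (rule 129): 100000000
Gen 10 (rule 75): 001111111
Gen 11 (rule 129): 100111110
Gen 12 (rule 75): 001100010
Gen 13 (rule 129): 100001000
Gen 14 (rule 75): 001110011
Gen 15 (rule 129): 100100000

Answer: none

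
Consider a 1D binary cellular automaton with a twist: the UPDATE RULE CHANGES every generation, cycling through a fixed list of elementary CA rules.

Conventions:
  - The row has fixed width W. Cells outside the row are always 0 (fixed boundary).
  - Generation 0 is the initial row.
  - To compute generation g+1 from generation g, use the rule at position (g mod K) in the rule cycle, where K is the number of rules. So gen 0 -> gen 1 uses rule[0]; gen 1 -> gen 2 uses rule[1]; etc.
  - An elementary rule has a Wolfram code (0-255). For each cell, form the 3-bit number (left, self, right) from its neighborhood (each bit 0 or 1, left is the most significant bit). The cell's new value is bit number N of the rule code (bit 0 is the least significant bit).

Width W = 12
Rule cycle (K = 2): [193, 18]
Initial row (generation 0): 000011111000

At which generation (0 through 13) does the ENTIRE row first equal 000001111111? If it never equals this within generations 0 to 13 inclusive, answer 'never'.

Gen 0: 000011111000
Gen 1 (rule 193): 111001111011
Gen 2 (rule 18): 000110000000
Gen 3 (rule 193): 110010111111
Gen 4 (rule 18): 001100000000
Gen 5 (rule 193): 100101111111
Gen 6 (rule 18): 011000000000
Gen 7 (rule 193): 001011111111
Gen 8 (rule 18): 010000000000
Gen 9 (rule 193): 000111111111
Gen 10 (rule 18): 001000000000
Gen 11 (rule 193): 100011111111
Gen 12 (rule 18): 010100000000
Gen 13 (rule 193): 000001111111

Answer: 13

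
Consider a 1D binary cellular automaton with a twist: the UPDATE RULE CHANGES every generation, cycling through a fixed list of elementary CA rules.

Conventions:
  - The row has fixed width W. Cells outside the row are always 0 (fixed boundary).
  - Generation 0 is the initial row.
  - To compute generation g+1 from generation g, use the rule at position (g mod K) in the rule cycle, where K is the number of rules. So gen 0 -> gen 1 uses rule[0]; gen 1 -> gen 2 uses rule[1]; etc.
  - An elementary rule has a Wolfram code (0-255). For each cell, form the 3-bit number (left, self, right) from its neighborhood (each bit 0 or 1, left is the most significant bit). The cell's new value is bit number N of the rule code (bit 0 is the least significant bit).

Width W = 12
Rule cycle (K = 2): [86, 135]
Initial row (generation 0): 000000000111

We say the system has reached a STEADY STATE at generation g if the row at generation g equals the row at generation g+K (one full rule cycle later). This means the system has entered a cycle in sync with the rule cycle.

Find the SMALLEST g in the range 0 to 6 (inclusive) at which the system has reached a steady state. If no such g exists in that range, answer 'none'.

Gen 0: 000000000111
Gen 1 (rule 86): 000000001001
Gen 2 (rule 135): 111111111011
Gen 3 (rule 86): 000000001001
Gen 4 (rule 135): 111111111011
Gen 5 (rule 86): 000000001001
Gen 6 (rule 135): 111111111011
Gen 7 (rule 86): 000000001001
Gen 8 (rule 135): 111111111011

Answer: 1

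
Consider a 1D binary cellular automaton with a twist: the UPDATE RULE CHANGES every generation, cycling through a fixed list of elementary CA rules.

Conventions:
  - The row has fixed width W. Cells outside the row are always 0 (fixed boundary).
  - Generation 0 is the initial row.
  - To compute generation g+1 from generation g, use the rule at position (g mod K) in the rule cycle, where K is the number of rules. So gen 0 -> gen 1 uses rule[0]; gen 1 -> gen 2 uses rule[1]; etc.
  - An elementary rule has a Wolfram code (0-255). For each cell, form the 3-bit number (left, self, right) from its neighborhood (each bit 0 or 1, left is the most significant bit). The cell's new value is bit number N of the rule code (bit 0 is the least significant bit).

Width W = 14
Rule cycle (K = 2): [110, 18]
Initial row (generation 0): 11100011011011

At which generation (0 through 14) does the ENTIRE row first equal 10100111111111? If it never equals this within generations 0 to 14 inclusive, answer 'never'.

Answer: 1

Derivation:
Gen 0: 11100011011011
Gen 1 (rule 110): 10100111111111
Gen 2 (rule 18): 00011000000000
Gen 3 (rule 110): 00111000000000
Gen 4 (rule 18): 01000100000000
Gen 5 (rule 110): 11001100000000
Gen 6 (rule 18): 00110010000000
Gen 7 (rule 110): 01110110000000
Gen 8 (rule 18): 10000001000000
Gen 9 (rule 110): 10000011000000
Gen 10 (rule 18): 01000100100000
Gen 11 (rule 110): 11001101100000
Gen 12 (rule 18): 00110000010000
Gen 13 (rule 110): 01110000110000
Gen 14 (rule 18): 10001001001000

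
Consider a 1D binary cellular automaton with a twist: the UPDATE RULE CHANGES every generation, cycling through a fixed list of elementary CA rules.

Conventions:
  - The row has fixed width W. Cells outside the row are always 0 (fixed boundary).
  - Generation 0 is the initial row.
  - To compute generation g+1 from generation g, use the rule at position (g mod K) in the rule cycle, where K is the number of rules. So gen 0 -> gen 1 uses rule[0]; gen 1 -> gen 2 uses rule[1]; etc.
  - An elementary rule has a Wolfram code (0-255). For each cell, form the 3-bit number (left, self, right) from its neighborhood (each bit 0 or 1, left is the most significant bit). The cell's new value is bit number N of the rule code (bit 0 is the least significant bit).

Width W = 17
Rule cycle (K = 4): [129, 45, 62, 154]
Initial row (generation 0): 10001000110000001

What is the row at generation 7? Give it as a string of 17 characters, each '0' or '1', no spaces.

Answer: 11100001100001111

Derivation:
Gen 0: 10001000110000001
Gen 1 (rule 129): 00100010000111100
Gen 2 (rule 45): 10101010110100001
Gen 3 (rule 62): 11111111101110011
Gen 4 (rule 154): 11111111001101110
Gen 5 (rule 129): 01111110000000100
Gen 6 (rule 45): 01000000111110101
Gen 7 (rule 62): 11100001100001111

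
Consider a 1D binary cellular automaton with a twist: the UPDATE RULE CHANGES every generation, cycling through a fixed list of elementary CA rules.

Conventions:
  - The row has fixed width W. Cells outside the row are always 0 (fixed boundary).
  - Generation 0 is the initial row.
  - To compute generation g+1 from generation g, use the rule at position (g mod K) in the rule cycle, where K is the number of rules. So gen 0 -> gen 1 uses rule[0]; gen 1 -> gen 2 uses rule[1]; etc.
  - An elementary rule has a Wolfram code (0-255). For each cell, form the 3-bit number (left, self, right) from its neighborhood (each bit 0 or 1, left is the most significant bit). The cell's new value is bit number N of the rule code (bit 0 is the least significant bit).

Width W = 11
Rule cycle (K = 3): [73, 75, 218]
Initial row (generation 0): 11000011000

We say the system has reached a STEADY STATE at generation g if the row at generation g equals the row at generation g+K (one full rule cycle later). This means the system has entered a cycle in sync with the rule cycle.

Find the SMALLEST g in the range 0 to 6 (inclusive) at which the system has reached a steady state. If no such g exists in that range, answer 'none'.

Answer: 1

Derivation:
Gen 0: 11000011000
Gen 1 (rule 73): 11011011011
Gen 2 (rule 75): 11011011011
Gen 3 (rule 218): 11011011011
Gen 4 (rule 73): 11011011011
Gen 5 (rule 75): 11011011011
Gen 6 (rule 218): 11011011011
Gen 7 (rule 73): 11011011011
Gen 8 (rule 75): 11011011011
Gen 9 (rule 218): 11011011011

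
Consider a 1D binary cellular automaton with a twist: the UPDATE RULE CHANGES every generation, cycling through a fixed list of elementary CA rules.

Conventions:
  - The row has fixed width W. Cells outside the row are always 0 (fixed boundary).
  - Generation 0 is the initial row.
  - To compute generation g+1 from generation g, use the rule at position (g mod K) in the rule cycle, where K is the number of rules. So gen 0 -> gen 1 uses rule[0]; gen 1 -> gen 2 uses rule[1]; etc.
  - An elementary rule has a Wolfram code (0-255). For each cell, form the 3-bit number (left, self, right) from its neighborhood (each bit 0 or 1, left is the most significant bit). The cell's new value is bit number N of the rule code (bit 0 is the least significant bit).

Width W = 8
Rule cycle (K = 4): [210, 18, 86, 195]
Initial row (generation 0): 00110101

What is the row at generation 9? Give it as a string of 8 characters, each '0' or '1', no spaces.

Gen 0: 00110101
Gen 1 (rule 210): 01010000
Gen 2 (rule 18): 10001000
Gen 3 (rule 86): 11011100
Gen 4 (rule 195): 01001101
Gen 5 (rule 210): 10110100
Gen 6 (rule 18): 00000010
Gen 7 (rule 86): 00000111
Gen 8 (rule 195): 11111011
Gen 9 (rule 210): 01111001

Answer: 01111001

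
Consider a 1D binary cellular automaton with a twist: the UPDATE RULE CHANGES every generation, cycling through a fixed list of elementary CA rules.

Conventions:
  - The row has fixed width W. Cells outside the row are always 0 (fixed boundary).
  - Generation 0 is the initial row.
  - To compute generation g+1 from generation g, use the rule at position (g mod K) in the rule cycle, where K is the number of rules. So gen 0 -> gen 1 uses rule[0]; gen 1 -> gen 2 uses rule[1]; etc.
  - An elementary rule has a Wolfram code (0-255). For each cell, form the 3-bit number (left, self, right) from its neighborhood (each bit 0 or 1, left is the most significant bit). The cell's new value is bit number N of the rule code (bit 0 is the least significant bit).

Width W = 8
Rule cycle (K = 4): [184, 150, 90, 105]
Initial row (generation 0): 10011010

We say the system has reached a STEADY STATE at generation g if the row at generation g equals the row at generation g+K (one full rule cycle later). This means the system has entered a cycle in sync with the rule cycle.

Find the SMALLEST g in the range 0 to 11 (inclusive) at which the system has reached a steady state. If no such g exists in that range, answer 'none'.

Gen 0: 10011010
Gen 1 (rule 184): 01010101
Gen 2 (rule 150): 11010101
Gen 3 (rule 90): 11000000
Gen 4 (rule 105): 11011111
Gen 5 (rule 184): 10111110
Gen 6 (rule 150): 10011101
Gen 7 (rule 90): 01110100
Gen 8 (rule 105): 01011001
Gen 9 (rule 184): 00110100
Gen 10 (rule 150): 01000110
Gen 11 (rule 90): 10101111
Gen 12 (rule 105): 01011001
Gen 13 (rule 184): 00110100
Gen 14 (rule 150): 01000110
Gen 15 (rule 90): 10101111

Answer: 8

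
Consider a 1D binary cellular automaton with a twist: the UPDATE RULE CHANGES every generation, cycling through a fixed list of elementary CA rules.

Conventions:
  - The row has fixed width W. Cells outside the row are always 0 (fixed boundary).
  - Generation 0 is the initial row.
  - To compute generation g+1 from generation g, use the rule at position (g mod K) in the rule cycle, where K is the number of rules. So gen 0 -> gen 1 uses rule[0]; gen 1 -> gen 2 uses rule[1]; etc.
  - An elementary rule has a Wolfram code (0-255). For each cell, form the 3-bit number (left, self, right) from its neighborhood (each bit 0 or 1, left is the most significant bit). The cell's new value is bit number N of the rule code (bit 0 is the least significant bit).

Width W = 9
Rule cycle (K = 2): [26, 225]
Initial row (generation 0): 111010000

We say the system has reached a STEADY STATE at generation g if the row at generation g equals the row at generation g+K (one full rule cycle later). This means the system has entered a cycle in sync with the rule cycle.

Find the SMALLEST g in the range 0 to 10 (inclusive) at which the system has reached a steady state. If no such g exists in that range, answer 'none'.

Gen 0: 111010000
Gen 1 (rule 26): 100001000
Gen 2 (rule 225): 001100011
Gen 3 (rule 26): 011010110
Gen 4 (rule 225): 001101010
Gen 5 (rule 26): 011000001
Gen 6 (rule 225): 001011100
Gen 7 (rule 26): 010010010
Gen 8 (rule 225): 000000000
Gen 9 (rule 26): 000000000
Gen 10 (rule 225): 111111111
Gen 11 (rule 26): 100000000
Gen 12 (rule 225): 001111111

Answer: none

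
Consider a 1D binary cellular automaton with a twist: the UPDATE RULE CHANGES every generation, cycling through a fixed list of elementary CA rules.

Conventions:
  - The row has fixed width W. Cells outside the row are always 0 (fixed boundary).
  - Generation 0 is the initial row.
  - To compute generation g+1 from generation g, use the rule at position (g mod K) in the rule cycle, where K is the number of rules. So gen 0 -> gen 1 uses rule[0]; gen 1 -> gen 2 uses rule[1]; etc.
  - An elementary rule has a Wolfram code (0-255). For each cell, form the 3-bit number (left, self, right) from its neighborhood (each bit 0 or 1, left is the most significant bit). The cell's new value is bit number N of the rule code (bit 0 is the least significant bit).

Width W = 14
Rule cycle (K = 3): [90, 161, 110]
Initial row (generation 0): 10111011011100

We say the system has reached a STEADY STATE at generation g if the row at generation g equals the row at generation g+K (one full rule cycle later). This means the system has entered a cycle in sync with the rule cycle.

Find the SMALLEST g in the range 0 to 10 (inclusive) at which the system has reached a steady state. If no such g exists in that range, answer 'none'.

Gen 0: 10111011011100
Gen 1 (rule 90): 00101011010110
Gen 2 (rule 161): 10010100101000
Gen 3 (rule 110): 10111101111000
Gen 4 (rule 90): 00100101001100
Gen 5 (rule 161): 10000010000001
Gen 6 (rule 110): 10000110000011
Gen 7 (rule 90): 01001111000111
Gen 8 (rule 161): 00000110010010
Gen 9 (rule 110): 00001110110110
Gen 10 (rule 90): 00011010110111
Gen 11 (rule 161): 11000101001010
Gen 12 (rule 110): 11001111011110
Gen 13 (rule 90): 11111001010011

Answer: none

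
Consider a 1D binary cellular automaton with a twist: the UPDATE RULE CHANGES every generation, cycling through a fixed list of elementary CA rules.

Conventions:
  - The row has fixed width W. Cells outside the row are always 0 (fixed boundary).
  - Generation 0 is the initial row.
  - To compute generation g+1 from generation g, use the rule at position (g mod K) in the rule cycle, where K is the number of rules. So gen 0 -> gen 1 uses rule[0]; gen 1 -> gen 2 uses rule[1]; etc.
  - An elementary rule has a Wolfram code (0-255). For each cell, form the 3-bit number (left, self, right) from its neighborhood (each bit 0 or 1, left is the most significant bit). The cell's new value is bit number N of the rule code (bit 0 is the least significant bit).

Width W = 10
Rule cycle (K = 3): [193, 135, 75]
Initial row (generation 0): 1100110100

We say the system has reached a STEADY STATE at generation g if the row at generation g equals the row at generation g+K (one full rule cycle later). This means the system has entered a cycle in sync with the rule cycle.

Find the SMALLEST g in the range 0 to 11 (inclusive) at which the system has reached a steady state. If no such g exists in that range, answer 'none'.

Answer: 11

Derivation:
Gen 0: 1100110100
Gen 1 (rule 193): 0100010001
Gen 2 (rule 135): 1101110111
Gen 3 (rule 75): 1101010101
Gen 4 (rule 193): 0100000000
Gen 5 (rule 135): 1101111111
Gen 6 (rule 75): 1101000001
Gen 7 (rule 193): 0100011100
Gen 8 (rule 135): 1101101001
Gen 9 (rule 75): 1101100010
Gen 10 (rule 193): 0100101000
Gen 11 (rule 135): 1101101011
Gen 12 (rule 75): 1101100011
Gen 13 (rule 193): 0100101001
Gen 14 (rule 135): 1101101011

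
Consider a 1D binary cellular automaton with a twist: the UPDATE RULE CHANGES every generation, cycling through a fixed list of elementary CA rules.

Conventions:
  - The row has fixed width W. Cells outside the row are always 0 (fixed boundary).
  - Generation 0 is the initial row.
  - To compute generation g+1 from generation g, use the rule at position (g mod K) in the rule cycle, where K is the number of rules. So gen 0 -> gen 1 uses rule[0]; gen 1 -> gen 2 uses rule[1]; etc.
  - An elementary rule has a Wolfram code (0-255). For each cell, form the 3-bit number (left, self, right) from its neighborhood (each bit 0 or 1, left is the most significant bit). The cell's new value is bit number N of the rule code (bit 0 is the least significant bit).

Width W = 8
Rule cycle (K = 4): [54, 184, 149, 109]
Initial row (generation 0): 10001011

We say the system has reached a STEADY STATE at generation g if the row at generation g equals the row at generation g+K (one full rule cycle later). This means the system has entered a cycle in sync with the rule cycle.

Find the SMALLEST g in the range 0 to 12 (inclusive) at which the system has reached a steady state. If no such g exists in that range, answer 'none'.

Answer: 5

Derivation:
Gen 0: 10001011
Gen 1 (rule 54): 11011100
Gen 2 (rule 184): 10111010
Gen 3 (rule 149): 10010011
Gen 4 (rule 109): 10010011
Gen 5 (rule 54): 11111100
Gen 6 (rule 184): 11111010
Gen 7 (rule 149): 01110011
Gen 8 (rule 109): 01010011
Gen 9 (rule 54): 11111100
Gen 10 (rule 184): 11111010
Gen 11 (rule 149): 01110011
Gen 12 (rule 109): 01010011
Gen 13 (rule 54): 11111100
Gen 14 (rule 184): 11111010
Gen 15 (rule 149): 01110011
Gen 16 (rule 109): 01010011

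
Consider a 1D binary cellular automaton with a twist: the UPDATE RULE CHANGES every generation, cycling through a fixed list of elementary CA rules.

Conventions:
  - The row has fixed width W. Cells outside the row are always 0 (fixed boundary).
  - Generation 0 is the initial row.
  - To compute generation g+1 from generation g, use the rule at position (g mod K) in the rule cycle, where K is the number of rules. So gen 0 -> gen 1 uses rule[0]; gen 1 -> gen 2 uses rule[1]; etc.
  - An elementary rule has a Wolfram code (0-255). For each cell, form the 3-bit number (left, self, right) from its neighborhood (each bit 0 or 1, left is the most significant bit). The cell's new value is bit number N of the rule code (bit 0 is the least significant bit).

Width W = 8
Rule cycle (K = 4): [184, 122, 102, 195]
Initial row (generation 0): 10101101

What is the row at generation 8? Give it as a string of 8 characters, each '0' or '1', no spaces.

Answer: 00111110

Derivation:
Gen 0: 10101101
Gen 1 (rule 184): 01011010
Gen 2 (rule 122): 10111101
Gen 3 (rule 102): 11000111
Gen 4 (rule 195): 01011011
Gen 5 (rule 184): 00110110
Gen 6 (rule 122): 01111111
Gen 7 (rule 102): 10000001
Gen 8 (rule 195): 00111110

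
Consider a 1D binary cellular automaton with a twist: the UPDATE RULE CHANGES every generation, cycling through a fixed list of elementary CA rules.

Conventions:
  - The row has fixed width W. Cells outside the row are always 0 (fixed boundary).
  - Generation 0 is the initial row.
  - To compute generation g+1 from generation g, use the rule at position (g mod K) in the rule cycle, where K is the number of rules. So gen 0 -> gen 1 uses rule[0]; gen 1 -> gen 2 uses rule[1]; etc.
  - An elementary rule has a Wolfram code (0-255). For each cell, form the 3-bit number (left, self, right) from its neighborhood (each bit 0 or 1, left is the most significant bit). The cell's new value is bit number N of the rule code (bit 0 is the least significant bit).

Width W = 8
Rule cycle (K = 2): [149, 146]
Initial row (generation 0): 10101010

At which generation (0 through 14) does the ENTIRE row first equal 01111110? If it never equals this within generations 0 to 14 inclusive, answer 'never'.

Answer: 4

Derivation:
Gen 0: 10101010
Gen 1 (rule 149): 10101011
Gen 2 (rule 146): 00000000
Gen 3 (rule 149): 11111111
Gen 4 (rule 146): 01111110
Gen 5 (rule 149): 00111101
Gen 6 (rule 146): 01011000
Gen 7 (rule 149): 01000111
Gen 8 (rule 146): 10101010
Gen 9 (rule 149): 10101011
Gen 10 (rule 146): 00000000
Gen 11 (rule 149): 11111111
Gen 12 (rule 146): 01111110
Gen 13 (rule 149): 00111101
Gen 14 (rule 146): 01011000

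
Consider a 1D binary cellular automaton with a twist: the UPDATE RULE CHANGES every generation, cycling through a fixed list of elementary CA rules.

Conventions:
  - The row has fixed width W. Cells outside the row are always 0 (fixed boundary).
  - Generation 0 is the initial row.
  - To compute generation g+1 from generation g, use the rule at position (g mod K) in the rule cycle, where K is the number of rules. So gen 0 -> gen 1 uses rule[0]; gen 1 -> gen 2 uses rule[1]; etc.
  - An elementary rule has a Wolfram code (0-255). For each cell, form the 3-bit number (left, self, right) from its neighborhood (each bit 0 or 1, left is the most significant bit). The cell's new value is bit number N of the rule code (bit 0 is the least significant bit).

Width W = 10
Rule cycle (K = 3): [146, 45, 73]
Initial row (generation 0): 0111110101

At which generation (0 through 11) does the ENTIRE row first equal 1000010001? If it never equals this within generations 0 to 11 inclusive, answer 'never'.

Gen 0: 0111110101
Gen 1 (rule 146): 1011100000
Gen 2 (rule 45): 1110001111
Gen 3 (rule 73): 1010101001
Gen 4 (rule 146): 0000000110
Gen 5 (rule 45): 1111110100
Gen 6 (rule 73): 1000010001
Gen 7 (rule 146): 0100101010
Gen 8 (rule 45): 0100111110
Gen 9 (rule 73): 0000100010
Gen 10 (rule 146): 0001010101
Gen 11 (rule 45): 1101111111

Answer: 6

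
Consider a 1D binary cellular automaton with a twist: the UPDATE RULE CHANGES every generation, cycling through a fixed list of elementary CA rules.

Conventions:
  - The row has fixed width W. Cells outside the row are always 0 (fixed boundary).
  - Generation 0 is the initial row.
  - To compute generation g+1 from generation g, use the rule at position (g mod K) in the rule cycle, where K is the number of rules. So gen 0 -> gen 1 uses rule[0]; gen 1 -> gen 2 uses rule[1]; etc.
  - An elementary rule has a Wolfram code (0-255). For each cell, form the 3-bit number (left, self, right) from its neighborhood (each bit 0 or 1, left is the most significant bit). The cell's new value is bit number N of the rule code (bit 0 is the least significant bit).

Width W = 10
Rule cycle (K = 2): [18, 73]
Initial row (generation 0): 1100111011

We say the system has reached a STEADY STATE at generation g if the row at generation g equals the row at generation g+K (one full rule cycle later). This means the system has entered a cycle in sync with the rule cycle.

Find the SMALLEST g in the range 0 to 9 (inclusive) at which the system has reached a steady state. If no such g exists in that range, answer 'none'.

Gen 0: 1100111011
Gen 1 (rule 18): 0011000000
Gen 2 (rule 73): 1011011111
Gen 3 (rule 18): 0000000000
Gen 4 (rule 73): 1111111111
Gen 5 (rule 18): 0000000000
Gen 6 (rule 73): 1111111111
Gen 7 (rule 18): 0000000000
Gen 8 (rule 73): 1111111111
Gen 9 (rule 18): 0000000000
Gen 10 (rule 73): 1111111111
Gen 11 (rule 18): 0000000000

Answer: 3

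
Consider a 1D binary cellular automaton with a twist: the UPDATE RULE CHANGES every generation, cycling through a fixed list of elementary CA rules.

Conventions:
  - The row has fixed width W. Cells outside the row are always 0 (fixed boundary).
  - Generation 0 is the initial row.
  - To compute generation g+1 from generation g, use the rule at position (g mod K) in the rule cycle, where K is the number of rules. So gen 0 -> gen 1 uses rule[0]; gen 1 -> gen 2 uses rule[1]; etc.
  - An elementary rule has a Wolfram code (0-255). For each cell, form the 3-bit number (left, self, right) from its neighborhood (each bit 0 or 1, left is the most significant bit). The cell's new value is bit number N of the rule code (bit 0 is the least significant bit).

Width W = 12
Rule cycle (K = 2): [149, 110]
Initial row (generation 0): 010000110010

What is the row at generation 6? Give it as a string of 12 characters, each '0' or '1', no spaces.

Answer: 011010000111

Derivation:
Gen 0: 010000110010
Gen 1 (rule 149): 011110001011
Gen 2 (rule 110): 110010011111
Gen 3 (rule 149): 001011001110
Gen 4 (rule 110): 011111011010
Gen 5 (rule 149): 001110000011
Gen 6 (rule 110): 011010000111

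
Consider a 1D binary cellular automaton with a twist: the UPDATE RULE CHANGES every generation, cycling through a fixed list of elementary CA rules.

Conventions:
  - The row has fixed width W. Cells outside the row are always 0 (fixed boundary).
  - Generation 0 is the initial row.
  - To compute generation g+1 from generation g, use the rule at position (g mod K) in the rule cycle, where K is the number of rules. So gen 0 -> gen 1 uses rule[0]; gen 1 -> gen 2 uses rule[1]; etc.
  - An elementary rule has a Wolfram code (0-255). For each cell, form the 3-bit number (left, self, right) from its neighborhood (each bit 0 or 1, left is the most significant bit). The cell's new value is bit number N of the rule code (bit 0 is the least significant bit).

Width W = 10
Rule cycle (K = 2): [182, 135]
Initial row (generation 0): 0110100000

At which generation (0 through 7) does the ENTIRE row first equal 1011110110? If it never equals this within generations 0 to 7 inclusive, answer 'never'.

Answer: never

Derivation:
Gen 0: 0110100000
Gen 1 (rule 182): 1001110000
Gen 2 (rule 135): 1010100111
Gen 3 (rule 182): 1111111010
Gen 4 (rule 135): 0111110010
Gen 5 (rule 182): 1011101111
Gen 6 (rule 135): 1001000110
Gen 7 (rule 182): 1111101001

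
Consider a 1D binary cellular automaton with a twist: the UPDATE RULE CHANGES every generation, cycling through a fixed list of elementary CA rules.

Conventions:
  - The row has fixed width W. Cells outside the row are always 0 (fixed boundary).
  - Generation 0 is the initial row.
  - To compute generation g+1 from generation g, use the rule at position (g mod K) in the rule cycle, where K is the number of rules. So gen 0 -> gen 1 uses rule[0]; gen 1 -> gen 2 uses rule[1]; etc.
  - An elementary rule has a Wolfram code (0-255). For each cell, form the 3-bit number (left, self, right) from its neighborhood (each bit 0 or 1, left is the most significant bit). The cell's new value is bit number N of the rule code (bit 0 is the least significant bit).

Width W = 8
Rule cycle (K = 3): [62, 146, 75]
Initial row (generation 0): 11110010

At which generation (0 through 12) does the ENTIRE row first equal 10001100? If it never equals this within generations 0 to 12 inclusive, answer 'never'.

Answer: 7

Derivation:
Gen 0: 11110010
Gen 1 (rule 62): 10001111
Gen 2 (rule 146): 01010110
Gen 3 (rule 75): 10000110
Gen 4 (rule 62): 11001101
Gen 5 (rule 146): 00110000
Gen 6 (rule 75): 11110111
Gen 7 (rule 62): 10001100
Gen 8 (rule 146): 01010010
Gen 9 (rule 75): 10000100
Gen 10 (rule 62): 11001110
Gen 11 (rule 146): 00110101
Gen 12 (rule 75): 11110000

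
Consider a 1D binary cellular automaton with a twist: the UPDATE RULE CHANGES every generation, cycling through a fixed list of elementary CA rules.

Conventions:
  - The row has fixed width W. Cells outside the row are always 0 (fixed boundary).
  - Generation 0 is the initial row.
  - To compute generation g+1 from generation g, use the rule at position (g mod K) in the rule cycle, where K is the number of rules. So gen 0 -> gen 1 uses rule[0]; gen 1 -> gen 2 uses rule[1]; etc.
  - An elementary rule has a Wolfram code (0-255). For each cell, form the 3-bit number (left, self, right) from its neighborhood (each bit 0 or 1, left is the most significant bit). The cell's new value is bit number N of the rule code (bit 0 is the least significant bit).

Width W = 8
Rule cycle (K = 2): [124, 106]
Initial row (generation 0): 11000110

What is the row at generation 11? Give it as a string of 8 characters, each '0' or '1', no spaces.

Gen 0: 11000110
Gen 1 (rule 124): 11100111
Gen 2 (rule 106): 10101101
Gen 3 (rule 124): 11111111
Gen 4 (rule 106): 10000001
Gen 5 (rule 124): 11000001
Gen 6 (rule 106): 11000010
Gen 7 (rule 124): 11100011
Gen 8 (rule 106): 10100111
Gen 9 (rule 124): 11110101
Gen 10 (rule 106): 10011010
Gen 11 (rule 124): 11011111

Answer: 11011111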